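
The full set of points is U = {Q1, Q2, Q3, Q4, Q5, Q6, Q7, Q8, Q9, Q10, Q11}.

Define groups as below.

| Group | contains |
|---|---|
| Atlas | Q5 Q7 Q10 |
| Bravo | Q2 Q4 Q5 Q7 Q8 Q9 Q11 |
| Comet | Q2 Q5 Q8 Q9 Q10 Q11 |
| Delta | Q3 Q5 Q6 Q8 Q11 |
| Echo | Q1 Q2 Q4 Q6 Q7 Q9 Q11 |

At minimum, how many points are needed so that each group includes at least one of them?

2

Take H = {Q7, Q8}. Each listed group contains at least one of these, so H is a hitting set of size 2.
No single point lies in every group, so at least 2 are needed and 2 is optimal.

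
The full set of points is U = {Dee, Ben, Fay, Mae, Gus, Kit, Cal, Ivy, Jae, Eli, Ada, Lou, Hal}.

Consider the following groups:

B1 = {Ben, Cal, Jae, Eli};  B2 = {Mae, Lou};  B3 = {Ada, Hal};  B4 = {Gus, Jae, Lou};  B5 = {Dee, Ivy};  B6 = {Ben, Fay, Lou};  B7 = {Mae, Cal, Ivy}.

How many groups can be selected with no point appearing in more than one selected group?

B1, B2, B3, B5 are pairwise disjoint (B1={Ben,Cal,Jae,Eli}; B2={Mae,Lou}; B3={Ada,Hal}; B5={Dee,Ivy}).
Every remaining group overlaps one of these, and no 5 of the listed groups are pairwise disjoint, so 4 is the maximum.

4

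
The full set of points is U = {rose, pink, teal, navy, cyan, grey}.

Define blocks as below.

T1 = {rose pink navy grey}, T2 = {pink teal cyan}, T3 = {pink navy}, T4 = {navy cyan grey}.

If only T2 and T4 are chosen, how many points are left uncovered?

Union of T2, T4 = {pink, teal, navy, cyan, grey}.
Not covered: rose — 1 point.

1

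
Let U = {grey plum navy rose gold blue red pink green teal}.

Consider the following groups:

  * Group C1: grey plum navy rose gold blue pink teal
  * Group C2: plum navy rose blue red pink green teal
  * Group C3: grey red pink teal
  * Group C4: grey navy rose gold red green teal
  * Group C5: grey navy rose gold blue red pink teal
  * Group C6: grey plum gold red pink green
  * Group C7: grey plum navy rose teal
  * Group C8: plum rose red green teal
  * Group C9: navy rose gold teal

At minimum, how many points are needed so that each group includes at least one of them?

Take H = {green, teal}. Each listed group contains at least one of these, so H is a hitting set of size 2.
No single point lies in every group, so at least 2 are needed and 2 is optimal.

2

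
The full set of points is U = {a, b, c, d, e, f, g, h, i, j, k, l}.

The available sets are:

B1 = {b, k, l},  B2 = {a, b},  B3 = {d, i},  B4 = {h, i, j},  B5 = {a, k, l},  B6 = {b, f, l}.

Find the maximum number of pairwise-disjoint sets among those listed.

2

B3, B6 are pairwise disjoint (B3={d,i}; B6={b,f,l}).
Every remaining set overlaps one of these, and no 3 of the listed sets are pairwise disjoint, so 2 is the maximum.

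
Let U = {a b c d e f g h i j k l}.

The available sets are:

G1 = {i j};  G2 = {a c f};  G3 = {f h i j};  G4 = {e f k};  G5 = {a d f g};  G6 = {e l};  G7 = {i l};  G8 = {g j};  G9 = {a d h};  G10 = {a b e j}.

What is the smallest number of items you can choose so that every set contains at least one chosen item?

T = {a, e, g, i} meets every set (each contains at least one member of T), and |T| = 4.
The sets G4, G7, G8, G9 are pairwise disjoint, so any hitting set needs a separate item for each — at least 4. Hence 4 is optimal.

4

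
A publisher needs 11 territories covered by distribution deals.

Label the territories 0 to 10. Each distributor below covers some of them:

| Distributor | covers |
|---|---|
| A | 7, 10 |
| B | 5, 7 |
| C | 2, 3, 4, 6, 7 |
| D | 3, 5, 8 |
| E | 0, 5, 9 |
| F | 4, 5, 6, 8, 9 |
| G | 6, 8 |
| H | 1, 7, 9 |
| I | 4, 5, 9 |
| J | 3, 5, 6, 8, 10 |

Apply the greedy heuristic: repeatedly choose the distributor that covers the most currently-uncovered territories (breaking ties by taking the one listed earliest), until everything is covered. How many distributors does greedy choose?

Greedy: pick C (covers 5 new) → pick E (covers 3 new) → pick J (covers 2 new) → pick H (covers 1 new). Total picks: 4.

4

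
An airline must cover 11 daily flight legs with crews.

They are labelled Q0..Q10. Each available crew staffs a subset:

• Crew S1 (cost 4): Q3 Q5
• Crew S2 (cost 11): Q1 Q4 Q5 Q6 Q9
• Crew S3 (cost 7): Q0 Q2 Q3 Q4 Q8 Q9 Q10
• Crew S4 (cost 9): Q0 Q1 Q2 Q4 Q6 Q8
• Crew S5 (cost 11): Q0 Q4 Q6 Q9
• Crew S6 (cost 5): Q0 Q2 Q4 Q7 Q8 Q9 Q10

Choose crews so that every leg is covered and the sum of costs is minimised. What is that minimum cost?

S1, S4, S6 together cover every leg (S1 ∪ S4 ∪ S6 = {Q0, Q1, Q2, Q3, Q4, Q5, Q6, Q7, Q8, Q9, Q10}); total cost 4 + 9 + 5 = 18.
No covering selection has total cost below 18.

18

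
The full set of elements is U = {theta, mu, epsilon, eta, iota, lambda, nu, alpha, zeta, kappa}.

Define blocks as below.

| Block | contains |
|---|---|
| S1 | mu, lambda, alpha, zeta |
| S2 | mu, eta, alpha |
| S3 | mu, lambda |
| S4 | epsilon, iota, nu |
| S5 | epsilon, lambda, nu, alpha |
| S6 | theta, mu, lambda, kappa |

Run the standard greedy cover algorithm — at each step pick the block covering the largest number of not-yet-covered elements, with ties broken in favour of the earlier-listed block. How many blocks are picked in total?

Greedy: pick S1 (covers 4 new) → pick S4 (covers 3 new) → pick S6 (covers 2 new) → pick S2 (covers 1 new). Total picks: 4.

4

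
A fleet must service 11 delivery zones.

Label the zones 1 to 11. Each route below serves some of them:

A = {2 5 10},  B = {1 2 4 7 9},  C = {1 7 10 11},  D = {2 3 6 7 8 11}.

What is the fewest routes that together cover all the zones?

Take {A, B, D}. Their union is {1, 2, 3, 4, 5, 6, 7, 8, 9, 10, 11}, which is all 11 zones.
Only D contains 3, so D is forced; the remaining 5 zones need at least 2 more routes (each remaining route adds at most 3) — so at least 3 routes are needed, and 3 is optimal.

3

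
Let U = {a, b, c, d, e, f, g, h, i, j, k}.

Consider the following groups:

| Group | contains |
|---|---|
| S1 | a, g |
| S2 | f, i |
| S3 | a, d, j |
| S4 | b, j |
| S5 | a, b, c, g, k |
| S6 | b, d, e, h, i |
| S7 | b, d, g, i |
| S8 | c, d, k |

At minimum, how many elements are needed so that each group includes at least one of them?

The 4 elements {b, d, f, g} hit every group.
The groups S1, S2, S4, S8 are pairwise disjoint, so any hitting set needs a separate element for each — at least 4. Hence 4 is optimal.

4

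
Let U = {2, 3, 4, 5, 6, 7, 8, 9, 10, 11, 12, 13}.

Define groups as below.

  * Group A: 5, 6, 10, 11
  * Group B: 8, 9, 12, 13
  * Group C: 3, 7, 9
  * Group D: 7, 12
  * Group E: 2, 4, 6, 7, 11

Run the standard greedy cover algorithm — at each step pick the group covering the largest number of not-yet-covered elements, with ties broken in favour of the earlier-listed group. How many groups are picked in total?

4

Greedy: pick E (covers 5 new) → pick B (covers 4 new) → pick A (covers 2 new) → pick C (covers 1 new). Total picks: 4.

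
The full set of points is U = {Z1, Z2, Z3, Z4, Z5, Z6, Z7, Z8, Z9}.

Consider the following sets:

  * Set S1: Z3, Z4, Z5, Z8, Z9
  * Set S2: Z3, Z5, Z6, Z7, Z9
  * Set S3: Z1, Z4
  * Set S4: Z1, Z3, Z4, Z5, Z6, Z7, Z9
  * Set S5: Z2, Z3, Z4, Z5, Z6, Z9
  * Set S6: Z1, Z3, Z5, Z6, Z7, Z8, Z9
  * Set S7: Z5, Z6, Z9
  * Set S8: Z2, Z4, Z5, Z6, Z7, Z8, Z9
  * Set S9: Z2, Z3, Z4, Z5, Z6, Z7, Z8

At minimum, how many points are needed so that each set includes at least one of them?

2

H = {Z4, Z6} meets every set (each contains at least one member of H), and |H| = 2.
The sets S3, S7 are pairwise disjoint, so any hitting set needs a separate point for each — at least 2. Hence 2 is optimal.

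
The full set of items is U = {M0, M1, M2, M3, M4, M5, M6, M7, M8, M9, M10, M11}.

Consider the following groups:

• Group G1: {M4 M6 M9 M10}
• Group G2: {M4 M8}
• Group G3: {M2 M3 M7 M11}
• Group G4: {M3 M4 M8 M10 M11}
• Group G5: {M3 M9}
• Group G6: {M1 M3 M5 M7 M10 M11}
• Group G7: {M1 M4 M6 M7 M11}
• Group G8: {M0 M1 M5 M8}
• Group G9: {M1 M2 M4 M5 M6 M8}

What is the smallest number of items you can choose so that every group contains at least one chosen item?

The 3 items {M3, M4, M5} hit every group.
The groups G1, G3, G8 are pairwise disjoint, so any hitting set needs a separate item for each — at least 3. Hence 3 is optimal.

3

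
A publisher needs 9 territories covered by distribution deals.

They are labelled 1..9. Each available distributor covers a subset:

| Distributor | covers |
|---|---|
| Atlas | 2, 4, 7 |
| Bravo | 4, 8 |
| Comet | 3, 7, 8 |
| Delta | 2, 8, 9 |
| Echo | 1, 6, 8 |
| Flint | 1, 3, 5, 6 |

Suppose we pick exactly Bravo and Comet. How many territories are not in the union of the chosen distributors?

Union of Bravo, Comet = {3, 4, 7, 8}.
Not covered: 1, 2, 5, 6, 9 — 5 territories.

5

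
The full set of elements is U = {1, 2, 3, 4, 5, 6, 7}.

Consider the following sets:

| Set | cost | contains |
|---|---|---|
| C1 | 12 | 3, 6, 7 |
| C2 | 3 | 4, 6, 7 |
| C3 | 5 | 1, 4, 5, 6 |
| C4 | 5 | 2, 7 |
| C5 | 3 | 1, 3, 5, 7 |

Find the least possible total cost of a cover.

C2, C4, C5 together cover every element (C2 ∪ C4 ∪ C5 = {1, 2, 3, 4, 5, 6, 7}); total cost 3 + 5 + 3 = 11.
No covering selection has total cost below 11.

11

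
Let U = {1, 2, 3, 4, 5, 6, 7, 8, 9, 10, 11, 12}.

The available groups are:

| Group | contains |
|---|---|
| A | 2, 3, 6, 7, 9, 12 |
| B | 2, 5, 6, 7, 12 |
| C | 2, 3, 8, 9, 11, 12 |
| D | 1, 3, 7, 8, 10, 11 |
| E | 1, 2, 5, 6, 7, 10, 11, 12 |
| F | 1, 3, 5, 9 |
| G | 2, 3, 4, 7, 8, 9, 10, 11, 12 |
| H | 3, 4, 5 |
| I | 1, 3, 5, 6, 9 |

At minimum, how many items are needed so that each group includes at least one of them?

Take T = {3, 12}. Each listed group contains at least one of these, so T is a hitting set of size 2.
No single item lies in every group, so at least 2 are needed and 2 is optimal.

2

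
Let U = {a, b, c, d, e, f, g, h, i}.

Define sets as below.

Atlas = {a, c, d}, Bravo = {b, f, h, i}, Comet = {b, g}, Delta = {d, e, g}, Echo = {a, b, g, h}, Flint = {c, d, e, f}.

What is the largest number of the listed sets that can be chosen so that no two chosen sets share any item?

2

Comet, Flint are pairwise disjoint (Comet={b,g}; Flint={c,d,e,f}).
Every remaining set overlaps one of these, and no 3 of the listed sets are pairwise disjoint, so 2 is the maximum.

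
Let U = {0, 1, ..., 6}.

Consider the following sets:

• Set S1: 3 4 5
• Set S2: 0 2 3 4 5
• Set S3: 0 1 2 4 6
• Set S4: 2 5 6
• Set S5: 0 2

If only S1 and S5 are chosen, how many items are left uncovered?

2

Union of S1, S5 = {0, 2, 3, 4, 5}.
Not covered: 1, 6 — 2 items.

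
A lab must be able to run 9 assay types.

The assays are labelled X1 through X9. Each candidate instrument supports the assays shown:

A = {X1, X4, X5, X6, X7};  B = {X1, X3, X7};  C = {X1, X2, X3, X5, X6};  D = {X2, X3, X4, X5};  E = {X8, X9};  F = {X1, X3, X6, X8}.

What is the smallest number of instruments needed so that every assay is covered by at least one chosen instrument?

3

Take {A, C, E}. Their union is {X1, X2, X3, X4, X5, X6, X7, X8, X9}, which is all 9 assays.
Only E contains X9, so E is forced; the remaining 7 assays need at least 2 more instruments (each remaining instrument adds at most 5) — so at least 3 instruments are needed, and 3 is optimal.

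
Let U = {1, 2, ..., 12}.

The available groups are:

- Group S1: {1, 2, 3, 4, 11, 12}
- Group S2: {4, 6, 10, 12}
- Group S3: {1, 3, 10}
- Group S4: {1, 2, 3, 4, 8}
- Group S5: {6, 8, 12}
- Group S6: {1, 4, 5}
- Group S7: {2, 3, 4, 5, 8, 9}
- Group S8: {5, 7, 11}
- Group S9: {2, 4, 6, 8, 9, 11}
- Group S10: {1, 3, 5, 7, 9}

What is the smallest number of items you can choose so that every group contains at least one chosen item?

3

Take H = {1, 5, 6}. Each listed group contains at least one of these, so H is a hitting set of size 3.
The groups S3, S5, S8 are pairwise disjoint, so any hitting set needs a separate item for each — at least 3. Hence 3 is optimal.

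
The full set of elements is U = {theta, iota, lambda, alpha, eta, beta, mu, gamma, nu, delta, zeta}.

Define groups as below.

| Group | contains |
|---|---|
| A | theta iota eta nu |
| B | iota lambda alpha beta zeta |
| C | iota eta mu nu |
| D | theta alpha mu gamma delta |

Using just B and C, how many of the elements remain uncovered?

Union of B, C = {iota, lambda, alpha, eta, beta, mu, nu, zeta}.
Not covered: theta, gamma, delta — 3 elements.

3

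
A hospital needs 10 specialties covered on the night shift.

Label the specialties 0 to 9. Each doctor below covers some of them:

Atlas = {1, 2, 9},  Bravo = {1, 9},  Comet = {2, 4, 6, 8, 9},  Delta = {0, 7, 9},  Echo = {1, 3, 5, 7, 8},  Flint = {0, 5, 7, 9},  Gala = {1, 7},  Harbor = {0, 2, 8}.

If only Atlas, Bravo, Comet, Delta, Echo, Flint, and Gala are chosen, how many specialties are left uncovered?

Union of Atlas, Bravo, Comet, Delta, Echo, Flint, Gala = {0, 1, 2, 3, 4, 5, 6, 7, 8, 9} — that's every specialty, so 0 are uncovered.

0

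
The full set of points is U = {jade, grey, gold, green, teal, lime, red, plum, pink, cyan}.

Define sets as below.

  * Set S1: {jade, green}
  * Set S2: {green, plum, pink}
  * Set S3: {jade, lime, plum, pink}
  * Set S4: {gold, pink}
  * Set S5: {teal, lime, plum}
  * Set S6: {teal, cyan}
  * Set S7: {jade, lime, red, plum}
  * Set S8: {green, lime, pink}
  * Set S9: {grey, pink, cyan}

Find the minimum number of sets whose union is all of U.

S4 and S6 and S7 and S8 and S9 together: S4 ∪ S6 ∪ S7 ∪ S8 ∪ S9 = {jade, grey, gold, green, teal, lime, red, plum, pink, cyan} — every point is covered.
No 4 of the 9 sets cover everything (all 126 combinations miss at least one point), so 5 is optimal.

5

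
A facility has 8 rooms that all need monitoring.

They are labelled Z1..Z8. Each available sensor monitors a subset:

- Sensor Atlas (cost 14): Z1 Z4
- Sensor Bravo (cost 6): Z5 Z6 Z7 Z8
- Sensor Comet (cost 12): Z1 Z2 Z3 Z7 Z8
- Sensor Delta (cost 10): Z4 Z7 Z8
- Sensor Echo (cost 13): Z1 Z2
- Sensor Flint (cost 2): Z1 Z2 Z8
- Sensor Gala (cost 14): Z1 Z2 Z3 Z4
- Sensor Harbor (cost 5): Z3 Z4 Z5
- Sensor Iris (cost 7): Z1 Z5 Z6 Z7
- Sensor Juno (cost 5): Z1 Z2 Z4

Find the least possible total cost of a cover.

13

Bravo, Flint, Harbor together cover every room (Bravo ∪ Flint ∪ Harbor = {Z1, Z2, Z3, Z4, Z5, Z6, Z7, Z8}); total cost 6 + 2 + 5 = 13.
No covering selection has total cost below 13.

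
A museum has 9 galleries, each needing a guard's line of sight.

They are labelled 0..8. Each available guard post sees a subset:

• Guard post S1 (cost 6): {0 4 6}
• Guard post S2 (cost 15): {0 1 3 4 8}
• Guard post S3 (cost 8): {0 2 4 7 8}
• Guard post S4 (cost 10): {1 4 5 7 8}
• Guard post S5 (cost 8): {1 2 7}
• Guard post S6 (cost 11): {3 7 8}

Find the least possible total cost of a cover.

S1, S3, S4, S6 together cover every gallery (S1 ∪ S3 ∪ S4 ∪ S6 = {0, 1, 2, 3, 4, 5, 6, 7, 8}); total cost 6 + 8 + 10 + 11 = 35.
No covering selection has total cost below 35.

35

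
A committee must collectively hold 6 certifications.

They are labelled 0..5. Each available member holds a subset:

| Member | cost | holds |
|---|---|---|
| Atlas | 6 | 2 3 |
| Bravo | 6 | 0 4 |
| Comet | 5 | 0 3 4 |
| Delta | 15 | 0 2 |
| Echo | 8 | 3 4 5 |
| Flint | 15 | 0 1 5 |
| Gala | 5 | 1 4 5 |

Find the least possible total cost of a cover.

Atlas, Comet, Gala together cover every certification (Atlas ∪ Comet ∪ Gala = {0, 1, 2, 3, 4, 5}); total cost 6 + 5 + 5 = 16.
No covering selection has total cost below 16.

16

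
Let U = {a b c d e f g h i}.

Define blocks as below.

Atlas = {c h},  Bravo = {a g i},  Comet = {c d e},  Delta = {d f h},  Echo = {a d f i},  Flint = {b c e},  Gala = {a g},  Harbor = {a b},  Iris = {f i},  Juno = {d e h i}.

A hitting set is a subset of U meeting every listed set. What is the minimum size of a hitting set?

T = {a, e, h, i} meets every block (each contains at least one member of T), and |T| = 4.
No choice of 3 elements meets every block, so 4 is the minimum.

4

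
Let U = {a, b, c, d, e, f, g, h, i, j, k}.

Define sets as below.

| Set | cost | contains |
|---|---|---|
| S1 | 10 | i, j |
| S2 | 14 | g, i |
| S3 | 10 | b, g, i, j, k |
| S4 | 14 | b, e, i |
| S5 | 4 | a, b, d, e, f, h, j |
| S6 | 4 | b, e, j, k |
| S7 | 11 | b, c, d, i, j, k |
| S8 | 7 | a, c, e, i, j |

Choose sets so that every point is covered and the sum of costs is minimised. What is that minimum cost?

S3, S5, S8 together cover every point (S3 ∪ S5 ∪ S8 = {a, b, c, d, e, f, g, h, i, j, k}); total cost 10 + 4 + 7 = 21.
No covering selection has total cost below 21.

21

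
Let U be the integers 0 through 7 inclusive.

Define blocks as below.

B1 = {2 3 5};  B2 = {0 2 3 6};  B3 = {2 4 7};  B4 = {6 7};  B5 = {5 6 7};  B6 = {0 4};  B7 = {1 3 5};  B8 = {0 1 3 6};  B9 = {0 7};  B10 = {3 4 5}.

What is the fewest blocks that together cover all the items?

3

B3 and B5 and B8 together: B3 ∪ B5 ∪ B8 = {0, 1, 2, 3, 4, 5, 6, 7} — every item is covered.
No 2 of the 10 blocks cover everything (all 45 combinations miss at least one item), so 3 is optimal.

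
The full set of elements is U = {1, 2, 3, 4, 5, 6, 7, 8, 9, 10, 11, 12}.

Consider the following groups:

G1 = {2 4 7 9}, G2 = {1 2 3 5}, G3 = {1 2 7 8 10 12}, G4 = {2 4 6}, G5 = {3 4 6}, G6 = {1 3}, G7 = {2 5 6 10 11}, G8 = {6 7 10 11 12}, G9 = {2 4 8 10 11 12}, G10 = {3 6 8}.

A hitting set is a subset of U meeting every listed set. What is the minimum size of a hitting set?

H = {2, 3, 6} meets every group (each contains at least one member of H), and |H| = 3.
No choice of 2 elements meets every group, so 3 is the minimum.

3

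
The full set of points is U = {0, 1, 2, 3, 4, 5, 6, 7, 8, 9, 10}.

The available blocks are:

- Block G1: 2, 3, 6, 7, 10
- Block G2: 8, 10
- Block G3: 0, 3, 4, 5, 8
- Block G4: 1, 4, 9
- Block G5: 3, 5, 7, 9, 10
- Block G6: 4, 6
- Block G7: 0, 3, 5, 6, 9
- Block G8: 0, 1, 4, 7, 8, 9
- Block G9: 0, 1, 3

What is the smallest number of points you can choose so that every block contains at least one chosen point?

Take H = {3, 4, 10}. Each listed block contains at least one of these, so H is a hitting set of size 3.
The blocks G2, G6, G9 are pairwise disjoint, so any hitting set needs a separate point for each — at least 3. Hence 3 is optimal.

3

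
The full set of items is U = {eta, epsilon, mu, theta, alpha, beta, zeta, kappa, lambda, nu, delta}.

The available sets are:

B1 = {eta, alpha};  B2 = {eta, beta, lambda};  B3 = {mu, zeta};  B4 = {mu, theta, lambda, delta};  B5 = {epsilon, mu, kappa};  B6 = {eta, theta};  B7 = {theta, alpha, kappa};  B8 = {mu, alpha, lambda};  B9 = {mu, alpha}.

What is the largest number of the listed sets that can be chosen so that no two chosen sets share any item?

3

B2, B3, B7 are pairwise disjoint (B2={eta,beta,lambda}; B3={mu,zeta}; B7={theta,alpha,kappa}).
Every remaining set overlaps one of these, and no 4 of the listed sets are pairwise disjoint, so 3 is the maximum.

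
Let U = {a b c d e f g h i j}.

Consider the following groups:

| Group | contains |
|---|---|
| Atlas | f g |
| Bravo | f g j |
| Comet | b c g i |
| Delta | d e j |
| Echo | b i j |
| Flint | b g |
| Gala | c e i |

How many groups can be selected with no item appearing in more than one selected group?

Atlas, Gala are pairwise disjoint (Atlas={f,g}; Gala={c,e,i}).
Every remaining group overlaps one of these, and no 3 of the listed groups are pairwise disjoint, so 2 is the maximum.

2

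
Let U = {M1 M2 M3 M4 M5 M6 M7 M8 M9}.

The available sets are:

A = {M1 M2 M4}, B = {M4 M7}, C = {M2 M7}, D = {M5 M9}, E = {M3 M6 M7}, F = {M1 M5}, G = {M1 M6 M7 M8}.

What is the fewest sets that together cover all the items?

4

Take {A, D, E, G}. Their union is {M1, M2, M3, M4, M5, M6, M7, M8, M9}, which is all 9 items.
Only G contains M8, so G is forced; the remaining 5 items need at least 3 more sets (each remaining set adds at most 2) — so at least 4 sets are needed, and 4 is optimal.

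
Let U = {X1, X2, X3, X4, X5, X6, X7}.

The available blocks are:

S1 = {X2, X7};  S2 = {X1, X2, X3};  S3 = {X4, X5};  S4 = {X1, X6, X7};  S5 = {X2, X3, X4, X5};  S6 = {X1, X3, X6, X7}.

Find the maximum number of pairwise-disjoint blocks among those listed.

S4, S5 are pairwise disjoint (S4={X1,X6,X7}; S5={X2,X3,X4,X5}).
Every remaining block overlaps one of these, and no 3 of the listed blocks are pairwise disjoint, so 2 is the maximum.

2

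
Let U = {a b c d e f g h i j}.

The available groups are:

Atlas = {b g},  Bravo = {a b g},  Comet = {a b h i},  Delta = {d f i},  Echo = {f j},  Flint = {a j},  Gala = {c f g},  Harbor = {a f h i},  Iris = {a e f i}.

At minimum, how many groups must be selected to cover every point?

5

Comet, Delta, Echo, Gala, and Iris cover everything between them: the union {a, b, c, d, e, f, g, h, i, j} is all of U.
No 4 of the 9 groups cover everything (all 126 combinations miss at least one point), so 5 is optimal.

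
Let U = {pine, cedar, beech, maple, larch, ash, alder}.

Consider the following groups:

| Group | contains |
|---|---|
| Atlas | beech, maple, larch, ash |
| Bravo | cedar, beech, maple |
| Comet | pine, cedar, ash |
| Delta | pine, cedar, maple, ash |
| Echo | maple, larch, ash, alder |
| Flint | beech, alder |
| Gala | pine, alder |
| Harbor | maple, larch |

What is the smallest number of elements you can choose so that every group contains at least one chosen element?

H = {pine, beech, larch} meets every group (each contains at least one member of H), and |H| = 3.
The groups Comet, Flint, Harbor are pairwise disjoint, so any hitting set needs a separate element for each — at least 3. Hence 3 is optimal.

3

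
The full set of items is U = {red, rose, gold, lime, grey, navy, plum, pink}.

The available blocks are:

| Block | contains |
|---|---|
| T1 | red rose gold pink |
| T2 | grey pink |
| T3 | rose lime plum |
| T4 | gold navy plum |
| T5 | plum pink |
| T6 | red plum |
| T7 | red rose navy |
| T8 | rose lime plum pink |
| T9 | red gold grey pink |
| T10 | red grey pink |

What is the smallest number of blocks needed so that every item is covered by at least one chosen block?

3

T3 and T4 and T10 together: T3 ∪ T4 ∪ T10 = {red, rose, gold, lime, grey, navy, plum, pink} — every item is covered.
No 2 of the 10 blocks cover everything (all 45 combinations miss at least one item), so 3 is optimal.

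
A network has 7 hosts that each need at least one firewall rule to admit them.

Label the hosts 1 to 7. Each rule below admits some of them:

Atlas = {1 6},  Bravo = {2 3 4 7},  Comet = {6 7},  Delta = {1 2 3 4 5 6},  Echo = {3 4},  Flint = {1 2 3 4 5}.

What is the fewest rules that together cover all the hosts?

2

Take {Comet, Flint}. Their union is {1, 2, 3, 4, 5, 6, 7}, which is all 7 hosts.
No single rule has all 7 hosts (the largest, Delta, has 6), so 2 is optimal.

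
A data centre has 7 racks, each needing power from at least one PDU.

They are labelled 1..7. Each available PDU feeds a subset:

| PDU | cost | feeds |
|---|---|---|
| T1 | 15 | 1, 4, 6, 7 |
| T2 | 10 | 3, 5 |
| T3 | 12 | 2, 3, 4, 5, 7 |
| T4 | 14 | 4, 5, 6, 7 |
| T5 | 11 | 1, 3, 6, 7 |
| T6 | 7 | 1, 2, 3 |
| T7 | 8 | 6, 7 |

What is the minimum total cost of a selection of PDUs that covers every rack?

21

T4, T6 together cover every rack (T4 ∪ T6 = {1, 2, 3, 4, 5, 6, 7}); total cost 14 + 7 = 21.
No covering selection has total cost below 21.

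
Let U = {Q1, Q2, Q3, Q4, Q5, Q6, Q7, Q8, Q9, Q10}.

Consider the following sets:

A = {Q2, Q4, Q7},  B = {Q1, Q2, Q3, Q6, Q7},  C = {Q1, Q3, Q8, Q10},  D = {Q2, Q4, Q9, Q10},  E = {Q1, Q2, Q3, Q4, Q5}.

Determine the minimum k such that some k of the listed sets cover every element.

4

Take {B, C, D, E}. Their union is {Q1, Q2, Q3, Q4, Q5, Q6, Q7, Q8, Q9, Q10}, which is all 10 elements.
Only E contains Q5, so E is forced; the remaining 5 elements need at least 3 more sets (each remaining set adds at most 2) — so at least 4 sets are needed, and 4 is optimal.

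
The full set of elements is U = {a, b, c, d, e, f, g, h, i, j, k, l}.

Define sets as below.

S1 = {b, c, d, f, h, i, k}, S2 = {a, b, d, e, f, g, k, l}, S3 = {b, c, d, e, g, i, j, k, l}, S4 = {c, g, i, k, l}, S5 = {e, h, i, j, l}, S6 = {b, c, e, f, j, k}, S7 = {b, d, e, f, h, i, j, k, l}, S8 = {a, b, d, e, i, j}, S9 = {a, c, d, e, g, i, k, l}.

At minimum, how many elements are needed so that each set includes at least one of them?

The 2 elements {b, l} hit every set.
No single element lies in every set, so at least 2 are needed and 2 is optimal.

2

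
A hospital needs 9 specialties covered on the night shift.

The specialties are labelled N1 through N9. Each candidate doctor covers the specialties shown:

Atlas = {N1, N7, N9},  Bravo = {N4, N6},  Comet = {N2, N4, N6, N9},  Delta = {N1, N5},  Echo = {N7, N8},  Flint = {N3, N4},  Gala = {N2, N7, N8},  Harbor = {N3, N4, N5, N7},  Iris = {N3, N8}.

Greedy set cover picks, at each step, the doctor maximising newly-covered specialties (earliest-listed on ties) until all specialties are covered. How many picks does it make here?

Greedy: pick Comet (covers 4 new) → pick Harbor (covers 3 new) → pick Atlas (covers 1 new) → pick Echo (covers 1 new). Total picks: 4.

4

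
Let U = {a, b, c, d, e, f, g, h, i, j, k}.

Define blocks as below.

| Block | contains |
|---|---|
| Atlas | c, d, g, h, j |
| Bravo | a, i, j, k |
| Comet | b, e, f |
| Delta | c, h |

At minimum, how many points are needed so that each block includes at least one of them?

3

The 3 points {b, h, j} hit every block.
The blocks Bravo, Comet, Delta are pairwise disjoint, so any hitting set needs a separate point for each — at least 3. Hence 3 is optimal.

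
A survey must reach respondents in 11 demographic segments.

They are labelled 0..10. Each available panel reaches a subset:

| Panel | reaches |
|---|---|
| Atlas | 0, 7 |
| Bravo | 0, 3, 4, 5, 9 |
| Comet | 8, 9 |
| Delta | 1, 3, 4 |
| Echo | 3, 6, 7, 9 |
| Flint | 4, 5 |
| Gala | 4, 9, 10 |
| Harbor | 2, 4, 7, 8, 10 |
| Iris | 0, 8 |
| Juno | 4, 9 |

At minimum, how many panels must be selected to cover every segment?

Take {Bravo, Delta, Echo, Harbor}. Their union is {0, 1, 2, 3, 4, 5, 6, 7, 8, 9, 10}, which is all 11 segments.
No 3 of the 10 panels cover everything (all 120 combinations miss at least one segment), so 4 is optimal.

4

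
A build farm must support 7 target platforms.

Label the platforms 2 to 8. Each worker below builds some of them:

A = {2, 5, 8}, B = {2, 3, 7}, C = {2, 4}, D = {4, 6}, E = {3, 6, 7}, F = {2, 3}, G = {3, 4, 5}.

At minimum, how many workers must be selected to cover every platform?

3

Take {A, D, E}. Their union is {2, 3, 4, 5, 6, 7, 8}, which is all 7 platforms.
Each worker has at most 3 platforms, and 2·3 = 6 < 7 — so at least 3 workers are needed, and 3 is optimal.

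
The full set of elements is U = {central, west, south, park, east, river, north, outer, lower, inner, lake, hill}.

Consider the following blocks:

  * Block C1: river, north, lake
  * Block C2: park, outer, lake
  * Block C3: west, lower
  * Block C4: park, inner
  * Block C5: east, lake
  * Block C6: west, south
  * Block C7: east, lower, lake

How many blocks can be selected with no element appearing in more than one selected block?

3

C4, C5, C6 are pairwise disjoint (C4={park,inner}; C5={east,lake}; C6={west,south}).
Every remaining block overlaps one of these, and no 4 of the listed blocks are pairwise disjoint, so 3 is the maximum.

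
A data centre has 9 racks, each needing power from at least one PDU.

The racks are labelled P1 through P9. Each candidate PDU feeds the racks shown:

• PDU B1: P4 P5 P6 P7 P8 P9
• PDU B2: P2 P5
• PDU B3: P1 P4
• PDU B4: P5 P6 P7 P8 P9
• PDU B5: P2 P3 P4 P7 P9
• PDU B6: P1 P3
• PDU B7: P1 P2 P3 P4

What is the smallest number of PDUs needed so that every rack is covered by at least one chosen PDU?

Take {B4, B7}. Their union is {P1, P2, P3, P4, P5, P6, P7, P8, P9}, which is all 9 racks.
No single PDU has all 9 racks (the largest, B1, has 6), so 2 is optimal.

2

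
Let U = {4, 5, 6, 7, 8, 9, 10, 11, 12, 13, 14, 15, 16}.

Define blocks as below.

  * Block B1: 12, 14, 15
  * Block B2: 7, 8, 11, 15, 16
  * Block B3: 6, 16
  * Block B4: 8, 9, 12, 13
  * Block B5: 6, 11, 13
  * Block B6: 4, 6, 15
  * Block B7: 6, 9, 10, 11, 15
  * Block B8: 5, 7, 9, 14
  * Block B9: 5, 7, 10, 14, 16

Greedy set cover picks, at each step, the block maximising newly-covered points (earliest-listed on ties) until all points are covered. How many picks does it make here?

4

Greedy: pick B2 (covers 5 new) → pick B4 (covers 3 new) → pick B9 (covers 3 new) → pick B6 (covers 2 new). Total picks: 4.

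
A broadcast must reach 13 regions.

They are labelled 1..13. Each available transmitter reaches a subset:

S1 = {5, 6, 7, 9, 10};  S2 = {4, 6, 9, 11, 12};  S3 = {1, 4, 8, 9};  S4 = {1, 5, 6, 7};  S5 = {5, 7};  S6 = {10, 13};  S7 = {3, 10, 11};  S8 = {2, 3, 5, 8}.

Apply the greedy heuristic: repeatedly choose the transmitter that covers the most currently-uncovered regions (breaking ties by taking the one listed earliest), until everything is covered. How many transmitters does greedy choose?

5

Greedy: pick S1 (covers 5 new) → pick S2 (covers 3 new) → pick S8 (covers 3 new) → pick S3 (covers 1 new) → pick S6 (covers 1 new). Total picks: 5.
(The true minimum cover uses only 4 transmitters, so greedy is not optimal here.)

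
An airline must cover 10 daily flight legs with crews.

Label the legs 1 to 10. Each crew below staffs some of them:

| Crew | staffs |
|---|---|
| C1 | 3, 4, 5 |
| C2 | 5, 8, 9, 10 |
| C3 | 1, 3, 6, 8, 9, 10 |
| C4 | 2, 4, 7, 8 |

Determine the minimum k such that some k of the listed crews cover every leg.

3

C2 and C3 and C4 together: C2 ∪ C3 ∪ C4 = {1, 2, 3, 4, 5, 6, 7, 8, 9, 10} — every leg is covered.
Only C3 contains 1, so C3 is forced; the remaining 4 legs need at least 2 more crews (each remaining crew adds at most 3) — so at least 3 crews are needed, and 3 is optimal.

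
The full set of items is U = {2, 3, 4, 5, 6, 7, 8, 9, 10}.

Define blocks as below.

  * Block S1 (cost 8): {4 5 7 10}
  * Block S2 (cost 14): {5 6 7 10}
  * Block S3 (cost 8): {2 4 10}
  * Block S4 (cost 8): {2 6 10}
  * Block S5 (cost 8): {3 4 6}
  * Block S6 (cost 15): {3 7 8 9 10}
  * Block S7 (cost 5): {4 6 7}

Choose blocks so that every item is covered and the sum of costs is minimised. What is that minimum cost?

S1, S4, S6 together cover every item (S1 ∪ S4 ∪ S6 = {2, 3, 4, 5, 6, 7, 8, 9, 10}); total cost 8 + 8 + 15 = 31.
The greedy pick S7, S6, S1, S3 costs 36; no covering selection beats 31.

31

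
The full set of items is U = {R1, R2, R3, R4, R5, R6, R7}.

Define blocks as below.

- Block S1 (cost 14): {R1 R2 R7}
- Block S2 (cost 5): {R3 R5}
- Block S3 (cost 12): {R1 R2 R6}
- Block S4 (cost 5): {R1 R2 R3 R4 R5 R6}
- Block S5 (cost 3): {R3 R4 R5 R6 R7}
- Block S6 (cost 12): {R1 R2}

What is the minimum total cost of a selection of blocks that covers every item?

S4, S5 together cover every item (S4 ∪ S5 = {R1, R2, R3, R4, R5, R6, R7}); total cost 5 + 3 = 8.
No covering selection has total cost below 8.

8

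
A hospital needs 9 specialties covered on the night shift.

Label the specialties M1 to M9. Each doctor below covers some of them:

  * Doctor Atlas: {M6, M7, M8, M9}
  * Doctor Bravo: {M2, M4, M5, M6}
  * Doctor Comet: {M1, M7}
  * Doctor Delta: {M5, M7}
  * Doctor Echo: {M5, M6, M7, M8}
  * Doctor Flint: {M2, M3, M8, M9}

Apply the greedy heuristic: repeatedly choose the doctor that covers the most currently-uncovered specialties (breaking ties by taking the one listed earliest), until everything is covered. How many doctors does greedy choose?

Greedy: pick Atlas (covers 4 new) → pick Bravo (covers 3 new) → pick Comet (covers 1 new) → pick Flint (covers 1 new). Total picks: 4.
(The true minimum cover uses only 3 doctors, so greedy is not optimal here.)

4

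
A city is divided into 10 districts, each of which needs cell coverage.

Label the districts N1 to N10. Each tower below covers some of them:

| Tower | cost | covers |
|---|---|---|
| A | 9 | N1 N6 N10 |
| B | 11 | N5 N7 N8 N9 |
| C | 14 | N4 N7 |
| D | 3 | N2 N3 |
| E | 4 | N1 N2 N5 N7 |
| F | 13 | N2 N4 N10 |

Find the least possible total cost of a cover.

A, B, D, F together cover every district (A ∪ B ∪ D ∪ F = {N1, N2, N3, N4, N5, N6, N7, N8, N9, N10}); total cost 9 + 11 + 3 + 13 = 36.
The greedy pick E, D, A, B, F costs 40; no covering selection beats 36.

36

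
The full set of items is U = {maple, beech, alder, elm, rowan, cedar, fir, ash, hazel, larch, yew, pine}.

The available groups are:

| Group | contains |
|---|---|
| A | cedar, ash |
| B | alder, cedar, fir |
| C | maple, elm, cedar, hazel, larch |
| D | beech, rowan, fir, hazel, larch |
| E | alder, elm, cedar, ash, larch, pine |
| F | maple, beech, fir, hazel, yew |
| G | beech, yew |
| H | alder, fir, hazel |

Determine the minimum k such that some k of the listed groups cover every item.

Take {D, E, F}. Their union is {maple, beech, alder, elm, rowan, cedar, fir, ash, hazel, larch, yew, pine}, which is all 12 items.
Only D contains rowan, so D is forced; the remaining 7 items need at least 2 more groups (each remaining group adds at most 5) — so at least 3 groups are needed, and 3 is optimal.

3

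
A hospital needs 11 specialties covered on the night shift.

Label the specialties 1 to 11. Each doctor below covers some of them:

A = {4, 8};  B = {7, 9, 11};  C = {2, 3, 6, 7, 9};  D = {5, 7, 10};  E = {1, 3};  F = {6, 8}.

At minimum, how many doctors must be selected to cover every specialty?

5

A and B and C and D and E together: A ∪ B ∪ C ∪ D ∪ E = {1, 2, 3, 4, 5, 6, 7, 8, 9, 10, 11} — every specialty is covered.
No 4 of the 6 doctors cover everything (all 15 combinations miss at least one specialty), so 5 is optimal.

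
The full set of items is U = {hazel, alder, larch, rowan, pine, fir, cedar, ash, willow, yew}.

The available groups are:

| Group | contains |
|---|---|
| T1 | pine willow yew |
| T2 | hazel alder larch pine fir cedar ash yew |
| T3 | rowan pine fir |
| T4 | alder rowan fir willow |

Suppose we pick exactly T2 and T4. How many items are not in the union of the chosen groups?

0

Union of T2, T4 = {hazel, alder, larch, rowan, pine, fir, cedar, ash, willow, yew} — that's every item, so 0 are uncovered.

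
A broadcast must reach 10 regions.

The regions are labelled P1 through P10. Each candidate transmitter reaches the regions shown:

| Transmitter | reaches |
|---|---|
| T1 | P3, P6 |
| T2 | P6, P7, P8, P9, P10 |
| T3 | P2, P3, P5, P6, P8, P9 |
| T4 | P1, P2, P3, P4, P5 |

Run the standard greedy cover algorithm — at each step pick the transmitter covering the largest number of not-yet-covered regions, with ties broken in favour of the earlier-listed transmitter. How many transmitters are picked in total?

3

Greedy: pick T3 (covers 6 new) → pick T2 (covers 2 new) → pick T4 (covers 2 new). Total picks: 3.
(The true minimum cover uses only 2 transmitters, so greedy is not optimal here.)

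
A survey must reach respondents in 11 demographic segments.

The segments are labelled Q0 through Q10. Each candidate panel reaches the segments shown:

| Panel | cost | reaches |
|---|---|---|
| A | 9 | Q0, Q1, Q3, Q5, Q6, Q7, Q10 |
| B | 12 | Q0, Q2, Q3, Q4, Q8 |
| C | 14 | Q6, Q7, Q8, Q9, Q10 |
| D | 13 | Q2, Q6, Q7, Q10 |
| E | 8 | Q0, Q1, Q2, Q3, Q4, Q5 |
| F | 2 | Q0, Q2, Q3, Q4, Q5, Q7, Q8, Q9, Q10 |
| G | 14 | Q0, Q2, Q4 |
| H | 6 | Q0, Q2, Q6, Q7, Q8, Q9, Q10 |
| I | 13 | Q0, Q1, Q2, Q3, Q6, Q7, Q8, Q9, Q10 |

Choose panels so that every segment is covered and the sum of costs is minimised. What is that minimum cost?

A, F together cover every segment (A ∪ F = {Q0, Q1, Q2, Q3, Q4, Q5, Q6, Q7, Q8, Q9, Q10}); total cost 9 + 2 = 11.
No covering selection has total cost below 11.

11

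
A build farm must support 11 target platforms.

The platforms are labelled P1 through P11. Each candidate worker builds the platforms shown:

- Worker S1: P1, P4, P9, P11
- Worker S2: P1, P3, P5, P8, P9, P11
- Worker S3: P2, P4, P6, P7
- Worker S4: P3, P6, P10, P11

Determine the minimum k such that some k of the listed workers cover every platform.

Take {S2, S3, S4}. Their union is {P1, P2, P3, P4, P5, P6, P7, P8, P9, P10, P11}, which is all 11 platforms.
Only S3 contains P2, so S3 is forced; the remaining 7 platforms need at least 2 more workers (each remaining worker adds at most 6) — so at least 3 workers are needed, and 3 is optimal.

3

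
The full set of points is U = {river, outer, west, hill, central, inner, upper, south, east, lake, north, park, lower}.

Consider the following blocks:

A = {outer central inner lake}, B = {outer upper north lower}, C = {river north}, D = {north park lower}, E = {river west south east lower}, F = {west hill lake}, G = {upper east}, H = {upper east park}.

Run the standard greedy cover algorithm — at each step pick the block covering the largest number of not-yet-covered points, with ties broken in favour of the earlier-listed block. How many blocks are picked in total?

5

Greedy: pick E (covers 5 new) → pick A (covers 4 new) → pick B (covers 2 new) → pick D (covers 1 new) → pick F (covers 1 new). Total picks: 5.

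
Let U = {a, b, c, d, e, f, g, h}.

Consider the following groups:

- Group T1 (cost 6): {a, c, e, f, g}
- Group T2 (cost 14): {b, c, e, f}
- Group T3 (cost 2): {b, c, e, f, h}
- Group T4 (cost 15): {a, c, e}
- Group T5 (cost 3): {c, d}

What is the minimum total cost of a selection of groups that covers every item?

T1, T3, T5 together cover every item (T1 ∪ T3 ∪ T5 = {a, b, c, d, e, f, g, h}); total cost 6 + 2 + 3 = 11.
No covering selection has total cost below 11.

11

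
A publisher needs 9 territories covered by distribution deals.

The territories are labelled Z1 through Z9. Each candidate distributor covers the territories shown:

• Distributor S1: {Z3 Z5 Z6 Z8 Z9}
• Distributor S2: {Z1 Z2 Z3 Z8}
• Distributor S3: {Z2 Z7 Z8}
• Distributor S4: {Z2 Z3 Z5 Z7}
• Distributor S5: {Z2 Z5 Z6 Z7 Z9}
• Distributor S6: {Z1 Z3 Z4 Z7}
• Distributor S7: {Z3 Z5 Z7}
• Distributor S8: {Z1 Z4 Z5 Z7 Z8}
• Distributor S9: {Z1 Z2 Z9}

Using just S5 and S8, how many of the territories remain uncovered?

Union of S5, S8 = {Z1, Z2, Z4, Z5, Z6, Z7, Z8, Z9}.
Not covered: Z3 — 1 territory.

1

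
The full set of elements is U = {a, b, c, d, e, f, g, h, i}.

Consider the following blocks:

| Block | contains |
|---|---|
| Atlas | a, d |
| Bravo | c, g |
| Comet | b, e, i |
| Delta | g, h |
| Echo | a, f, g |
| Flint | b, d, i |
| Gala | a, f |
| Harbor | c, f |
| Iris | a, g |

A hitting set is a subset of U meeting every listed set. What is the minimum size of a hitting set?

4

The 4 elements {a, b, f, g} hit every block.
The blocks Atlas, Comet, Delta, Harbor are pairwise disjoint, so any hitting set needs a separate element for each — at least 4. Hence 4 is optimal.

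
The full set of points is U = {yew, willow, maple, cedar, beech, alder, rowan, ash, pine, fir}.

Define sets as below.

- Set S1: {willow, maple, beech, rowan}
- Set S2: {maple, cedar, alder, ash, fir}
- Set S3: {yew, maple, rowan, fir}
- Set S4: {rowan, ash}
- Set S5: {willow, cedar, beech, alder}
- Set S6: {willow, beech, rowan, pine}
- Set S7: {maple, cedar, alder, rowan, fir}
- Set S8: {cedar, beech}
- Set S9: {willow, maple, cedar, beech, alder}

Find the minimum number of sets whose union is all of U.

S2 and S3 and S6 together: S2 ∪ S3 ∪ S6 = {yew, willow, maple, cedar, beech, alder, rowan, ash, pine, fir} — every point is covered.
Only S3 contains yew, so S3 is forced; the remaining 6 points need at least 2 more sets (each remaining set adds at most 4) — so at least 3 sets are needed, and 3 is optimal.

3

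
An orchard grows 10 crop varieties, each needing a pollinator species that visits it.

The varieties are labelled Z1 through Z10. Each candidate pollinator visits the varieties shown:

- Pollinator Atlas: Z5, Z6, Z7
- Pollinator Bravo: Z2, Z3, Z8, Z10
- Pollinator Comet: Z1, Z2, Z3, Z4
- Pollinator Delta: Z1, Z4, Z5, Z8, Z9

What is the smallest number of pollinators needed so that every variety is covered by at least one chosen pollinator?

3

Take {Atlas, Bravo, Delta}. Their union is {Z1, Z2, Z3, Z4, Z5, Z6, Z7, Z8, Z9, Z10}, which is all 10 varieties.
Only Atlas contains Z6, so Atlas is forced; the remaining 7 varieties need at least 2 more pollinators (each remaining pollinator adds at most 4) — so at least 3 pollinators are needed, and 3 is optimal.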